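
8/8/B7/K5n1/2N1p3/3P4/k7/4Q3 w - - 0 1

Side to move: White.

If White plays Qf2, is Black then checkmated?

After Qf2: black king on a2; in check: yes, from the white queen on f2.
Black has 3 legal replies: Kb3, Kb1, Ka1.
In check but a legal move exists → not checkmate.

no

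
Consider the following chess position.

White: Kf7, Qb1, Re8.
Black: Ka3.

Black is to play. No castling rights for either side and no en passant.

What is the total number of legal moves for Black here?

1

Black to move; king on a3.
In check: no.
Legal moves: Ka4.
Count: 1.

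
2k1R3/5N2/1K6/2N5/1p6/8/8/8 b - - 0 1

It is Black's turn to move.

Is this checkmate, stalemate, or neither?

checkmate

Black to move; black king on c8.
In check: yes, from the white rook on e8.
King squares — b7: attacked by Nc5; c7: attacked by Kb6; d7: attacked by Nc5; b8: attacked by Re8; d8: attacked by Nf7.
Legal moves for Black: none.
In check with no legal moves → checkmate.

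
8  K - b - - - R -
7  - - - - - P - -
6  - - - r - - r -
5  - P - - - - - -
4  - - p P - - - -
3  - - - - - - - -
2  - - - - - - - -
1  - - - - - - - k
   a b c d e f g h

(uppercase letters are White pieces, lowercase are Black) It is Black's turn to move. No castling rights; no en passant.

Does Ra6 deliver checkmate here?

no

After Ra6: white king on a8; in check: yes, from the black rook on a6.
White has 2 legal replies: Kb8, bxa6.
In check but a legal move exists → not checkmate.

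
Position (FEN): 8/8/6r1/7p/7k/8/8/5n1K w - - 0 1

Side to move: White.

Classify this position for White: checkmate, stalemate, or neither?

White to move; white king on h1.
In check: no.
King squares — g1: attacked by Rg6; g2: attacked by Rg6; h2: attacked by Nf1.
Legal moves for White: none.
Not in check and no legal moves → stalemate.

stalemate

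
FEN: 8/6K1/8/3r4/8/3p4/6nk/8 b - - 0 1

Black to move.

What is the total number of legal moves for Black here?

20

Black to move; king on h2.
In check: no.
Legal moves: Rd8, Rd7+, Rd6, Rh5, Rg5+, Rf5, Re5, Rc5, Rb5, Ra5, Rd4, Kh3, Kg3, Kh1, Kg1, Nh4, Nf4, Ne3, Ne1, d2.
Count: 20.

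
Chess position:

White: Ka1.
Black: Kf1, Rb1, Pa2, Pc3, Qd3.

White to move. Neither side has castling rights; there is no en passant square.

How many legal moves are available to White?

White to move; king on a1.
In check: yes, from the black rook on b1.
Legal moves: Kxa2.
Count: 1.

1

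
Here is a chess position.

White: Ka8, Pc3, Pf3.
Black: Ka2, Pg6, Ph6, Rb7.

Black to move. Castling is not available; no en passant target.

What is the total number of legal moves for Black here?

21

Black to move; king on a2.
In check: no.
Legal moves: Rb8+, Rh7, Rg7, Rf7, Re7, Rd7, Rc7, Ra7+, Rb6, Rb5, Rb4, Rb3, Rb2, Rb1, Kb3, Ka3, Kb2, Kb1, Ka1, h5, g5.
Count: 21.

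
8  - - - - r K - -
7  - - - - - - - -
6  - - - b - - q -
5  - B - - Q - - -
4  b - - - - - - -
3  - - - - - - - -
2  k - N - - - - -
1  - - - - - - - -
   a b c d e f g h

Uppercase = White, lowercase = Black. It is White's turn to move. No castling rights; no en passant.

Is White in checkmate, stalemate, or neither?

White to move; white king on f8.
In check: yes, from the black bishop on d6 and the black rook on e8.
King squares — e7: attacked by Bd6; f7: attacked by Qg6; g7: attacked by Qg6; e8: attacked by Qg6; g8: attacked by Qg6.
Legal moves for White: none.
In check with no legal moves → checkmate.

checkmate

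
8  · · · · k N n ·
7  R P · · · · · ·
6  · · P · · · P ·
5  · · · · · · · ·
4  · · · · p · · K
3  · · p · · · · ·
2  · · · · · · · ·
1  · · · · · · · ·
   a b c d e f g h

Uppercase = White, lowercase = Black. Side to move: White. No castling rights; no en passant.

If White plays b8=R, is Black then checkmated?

After b8=R: black king on e8; in check: yes, from the white rook on b8.
King squares — d7: attacked by Pc6; e7: attacked by Ra7; f7: attacked by Pg6; d8: attacked by Rb8; f8: attacked by Rb8.
Black has no legal moves → checkmate.

yes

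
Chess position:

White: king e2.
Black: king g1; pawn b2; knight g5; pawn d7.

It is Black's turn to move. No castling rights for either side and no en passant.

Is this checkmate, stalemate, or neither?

neither

Black to move; black king on g1.
In check: no.
Legal moves for Black: Nh7, Nf7, Ne6, Ne4, Nh3, Nf3, Kh2, Kg2, Kh1, d6, b1=Q, b1=R, b1=B, b1=N, d5.
Black has 15 legal moves and is not in check → neither.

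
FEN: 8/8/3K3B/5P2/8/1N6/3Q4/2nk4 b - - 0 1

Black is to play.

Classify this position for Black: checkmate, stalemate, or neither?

Black to move; black king on d1.
In check: yes, from the white queen on d2.
King squares — c1: own knight; e1: attacked by Qd2; c2: attacked by Qd2; d2: attacked by Nb3; e2: attacked by Qd2.
Legal moves for Black: none.
In check with no legal moves → checkmate.

checkmate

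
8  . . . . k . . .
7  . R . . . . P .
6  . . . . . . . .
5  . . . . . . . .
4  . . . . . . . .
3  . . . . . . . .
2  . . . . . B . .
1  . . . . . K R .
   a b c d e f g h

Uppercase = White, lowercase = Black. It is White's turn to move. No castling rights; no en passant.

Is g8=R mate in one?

After g8=R: black king on e8; in check: yes, from the white rook on g8.
King squares — d7: attacked by Rb7; e7: attacked by Rb7; f7: attacked by Rb7; d8: attacked by Rg8; f8: attacked by Rg8.
Black has no legal moves → checkmate.

yes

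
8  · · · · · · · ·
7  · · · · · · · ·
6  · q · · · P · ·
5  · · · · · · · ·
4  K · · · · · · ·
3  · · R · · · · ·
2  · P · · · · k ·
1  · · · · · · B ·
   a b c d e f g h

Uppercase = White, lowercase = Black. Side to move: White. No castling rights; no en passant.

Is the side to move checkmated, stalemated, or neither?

neither

White to move; white king on a4.
In check: no.
Legal moves for White include: Ka3, Rc8, Rc7, Rc6, Rc5, Rc4, Rh3, Rg3+, Rf3, Re3, Rd3, Rb3, Ra3, Rc2+, Rc1, Bxb6, Bc5, Bd4, ... (list truncated; more exist).
White has legal moves and is not in check → neither.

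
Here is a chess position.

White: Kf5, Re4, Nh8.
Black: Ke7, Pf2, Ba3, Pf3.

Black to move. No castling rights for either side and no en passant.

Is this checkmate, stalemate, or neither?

Black to move; black king on e7.
In check: yes, from the white rook on e4.
King squares — d6: available; e6: attacked by Re4; f6: attacked by Kf5; d7: available; f7: attacked by Nh8; d8: available; e8: attacked by Re4; f8: available.
Legal moves for Black: Kf8, Kd8, Kd7, Kd6.
Black is in check but has 4 legal moves → neither.

neither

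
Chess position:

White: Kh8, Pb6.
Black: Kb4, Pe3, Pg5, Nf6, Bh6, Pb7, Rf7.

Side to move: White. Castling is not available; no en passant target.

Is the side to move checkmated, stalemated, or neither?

White to move; white king on h8.
In check: no.
King squares — g7: attacked by Bh6; h7: attacked by Nf6; g8: attacked by Nf6.
Legal moves for White: none.
Not in check and no legal moves → stalemate.

stalemate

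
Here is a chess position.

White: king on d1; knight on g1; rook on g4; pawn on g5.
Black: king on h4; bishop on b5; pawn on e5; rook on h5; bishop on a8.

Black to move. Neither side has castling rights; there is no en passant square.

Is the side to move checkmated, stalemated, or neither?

neither

Black to move; black king on h4.
In check: yes, from the white rook on g4.
King squares — g3: attacked by Rg4; h3: attacked by Ng1; g4: available; g5: attacked by Rg4; h5: own rook.
Legal moves for Black: Kxg4.
Black is in check but has 1 legal move → neither.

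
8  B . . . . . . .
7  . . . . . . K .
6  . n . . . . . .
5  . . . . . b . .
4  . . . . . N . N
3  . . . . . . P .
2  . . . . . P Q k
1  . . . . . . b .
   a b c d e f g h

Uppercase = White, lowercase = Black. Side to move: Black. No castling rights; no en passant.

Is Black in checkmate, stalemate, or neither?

checkmate

Black to move; black king on h2.
In check: yes, from the white queen on g2.
King squares — g1: own bishop; h1: attacked by Qg2; g2: attacked by Nf4; g3: attacked by Pf2; h3: attacked by Qg2.
Legal moves for Black: none.
In check with no legal moves → checkmate.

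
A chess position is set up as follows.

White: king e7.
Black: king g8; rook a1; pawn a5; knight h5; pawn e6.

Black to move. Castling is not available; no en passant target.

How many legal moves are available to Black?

Black to move; king on g8.
In check: no.
Legal moves: Kh8, Kh7, Kg7, Ng7, Nf6, Nf4, Ng3, Ra4, Ra3, Ra2, Rh1, Rg1, Rf1, Re1, Rd1, Rc1, Rb1, e5, a4.
Count: 19.

19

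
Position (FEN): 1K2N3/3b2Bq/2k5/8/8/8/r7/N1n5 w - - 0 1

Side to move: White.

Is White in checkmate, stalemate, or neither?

neither

White to move; white king on b8.
In check: no.
Legal moves for White: Nc7, Nf6, Nd6, Bh8, Bf8, Bh6, Bf6, Be5, Bd4, Bc3, Bb2, Nb3, Nc2.
White has 13 legal moves and is not in check → neither.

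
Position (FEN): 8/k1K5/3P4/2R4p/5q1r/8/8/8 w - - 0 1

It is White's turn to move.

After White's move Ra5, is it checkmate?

After Ra5: black king on a7; in check: yes, from the white rook on a5.
King squares — a6: attacked by Ra5; b6: attacked by Kc7; b7: attacked by Kc7; a8: attacked by Ra5; b8: attacked by Kc7.
Black has no legal moves → checkmate.

yes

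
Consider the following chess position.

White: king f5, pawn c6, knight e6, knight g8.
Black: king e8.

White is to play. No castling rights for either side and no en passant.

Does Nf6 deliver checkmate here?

After Nf6: black king on e8; in check: yes, from the white knight on f6.
Black has 2 legal replies: Kf7, Ke7.
In check but a legal move exists → not checkmate.

no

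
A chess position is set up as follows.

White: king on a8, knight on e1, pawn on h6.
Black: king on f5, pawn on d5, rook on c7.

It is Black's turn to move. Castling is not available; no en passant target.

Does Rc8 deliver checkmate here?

After Rc8: white king on a8; in check: yes, from the black rook on c8.
White has 2 legal replies: Kb7, Ka7.
In check but a legal move exists → not checkmate.

no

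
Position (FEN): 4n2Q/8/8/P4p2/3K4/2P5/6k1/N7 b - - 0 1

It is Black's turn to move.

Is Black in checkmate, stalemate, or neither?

neither

Black to move; black king on g2.
In check: no.
Legal moves for Black: Ng7, Nc7, Nf6, Nd6, Kg3, Kf3, Kf2, Kg1, Kf1, f4.
Black has 10 legal moves and is not in check → neither.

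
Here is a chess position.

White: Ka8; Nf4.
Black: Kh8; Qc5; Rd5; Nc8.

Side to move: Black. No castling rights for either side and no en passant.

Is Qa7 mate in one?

After Qa7: white king on a8; in check: yes, from the black queen on a7.
King squares — a7: attacked by Nc8; b7: attacked by Qa7; b8: attacked by Qa7.
White has no legal moves → checkmate.

yes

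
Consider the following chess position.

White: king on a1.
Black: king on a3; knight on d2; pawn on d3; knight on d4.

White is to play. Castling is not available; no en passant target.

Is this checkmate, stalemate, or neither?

stalemate

White to move; white king on a1.
In check: no.
King squares — b1: attacked by Nd2; a2: attacked by Ka3; b2: attacked by Ka3.
Legal moves for White: none.
Not in check and no legal moves → stalemate.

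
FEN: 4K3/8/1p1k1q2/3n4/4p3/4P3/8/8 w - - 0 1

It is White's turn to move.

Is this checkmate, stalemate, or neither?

stalemate

White to move; white king on e8.
In check: no.
King squares — d7: attacked by Kd6; e7: attacked by Nd5; f7: attacked by Qf6; d8: attacked by Qf6; f8: attacked by Qf6.
Legal moves for White: none.
Not in check and no legal moves → stalemate.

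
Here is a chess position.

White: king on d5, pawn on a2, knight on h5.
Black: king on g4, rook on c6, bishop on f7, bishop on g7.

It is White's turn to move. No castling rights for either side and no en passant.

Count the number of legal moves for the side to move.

White to move; king on d5.
In check: yes, from the black bishop on f7.
Legal moves: Kxc6, Ke4.
Count: 2.

2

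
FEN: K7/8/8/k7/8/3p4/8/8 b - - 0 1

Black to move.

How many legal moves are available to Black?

Black to move; king on a5.
In check: no.
Legal moves: Kb6, Ka6, Kb5, Kb4, Ka4, d2.
Count: 6.

6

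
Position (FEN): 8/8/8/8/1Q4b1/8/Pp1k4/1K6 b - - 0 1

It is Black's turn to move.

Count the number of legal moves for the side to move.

4

Black to move; king on d2.
In check: yes, from the white queen on b4.
Legal moves: Ke3, Kd3, Ke2, Kd1.
Count: 4.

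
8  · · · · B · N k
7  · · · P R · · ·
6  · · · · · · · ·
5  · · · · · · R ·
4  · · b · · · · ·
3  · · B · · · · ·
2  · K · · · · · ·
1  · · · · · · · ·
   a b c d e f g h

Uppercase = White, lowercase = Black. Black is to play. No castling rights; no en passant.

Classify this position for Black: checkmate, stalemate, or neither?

Black to move; black king on h8.
In check: yes, from the white bishop on c3.
King squares — g7: attacked by Bc3; h7: attacked by Re7; g8: attacked by Rg5.
Legal moves for Black: none.
In check with no legal moves → checkmate.

checkmate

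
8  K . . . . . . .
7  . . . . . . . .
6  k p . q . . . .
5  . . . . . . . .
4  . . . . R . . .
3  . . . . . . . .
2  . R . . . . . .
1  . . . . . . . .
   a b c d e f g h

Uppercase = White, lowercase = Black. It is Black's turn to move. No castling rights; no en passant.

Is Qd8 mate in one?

After Qd8: white king on a8; in check: yes, from the black queen on d8.
King squares — a7: attacked by Ka6; b7: attacked by Ka6; b8: attacked by Qd8.
White has no legal moves → checkmate.

yes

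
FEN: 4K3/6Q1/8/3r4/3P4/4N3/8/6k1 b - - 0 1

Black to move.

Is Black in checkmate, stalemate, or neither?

Black to move; black king on g1.
In check: yes, from the white queen on g7.
Legal moves for Black: Kh2, Kf2, Kh1, Rg5.
Black is in check but has 4 legal moves → neither.

neither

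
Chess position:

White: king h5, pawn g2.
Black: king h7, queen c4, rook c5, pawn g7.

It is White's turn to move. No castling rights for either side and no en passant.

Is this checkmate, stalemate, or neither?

checkmate

White to move; white king on h5.
In check: yes, from the black rook on c5.
King squares — g4: attacked by Qc4; h4: attacked by Qc4; g5: attacked by Rc5; g6: attacked by Kh7; h6: attacked by Pg7.
Legal moves for White: none.
In check with no legal moves → checkmate.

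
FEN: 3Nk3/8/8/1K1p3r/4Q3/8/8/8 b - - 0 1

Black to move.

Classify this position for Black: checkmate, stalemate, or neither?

Black to move; black king on e8.
In check: yes, from the white queen on e4.
King squares — d7: available; e7: attacked by Qe4; f7: attacked by Nd8; d8: available; f8: available.
Legal moves for Black: Kf8, Kxd8, Kd7, Re5, dxe4+.
Black is in check but has 5 legal moves → neither.

neither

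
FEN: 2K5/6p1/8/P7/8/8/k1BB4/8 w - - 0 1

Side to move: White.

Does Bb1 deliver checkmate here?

After Bb1: black king on a2; in check: yes, from the white bishop on b1.
Black has 5 legal replies: Kb3, Ka3, Kb2, Kxb1, Ka1.
In check but a legal move exists → not checkmate.

no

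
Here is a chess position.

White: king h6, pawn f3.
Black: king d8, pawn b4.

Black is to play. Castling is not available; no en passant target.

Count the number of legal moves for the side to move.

Black to move; king on d8.
In check: no.
Legal moves: Ke8, Kc8, Ke7, Kd7, Kc7, b3.
Count: 6.

6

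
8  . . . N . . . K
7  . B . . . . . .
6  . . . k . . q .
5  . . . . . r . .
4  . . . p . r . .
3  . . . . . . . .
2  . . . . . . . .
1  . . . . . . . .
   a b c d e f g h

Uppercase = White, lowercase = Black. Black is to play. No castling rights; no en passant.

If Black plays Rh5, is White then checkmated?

yes

After Rh5: white king on h8; in check: yes, from the black rook on h5.
King squares — g7: attacked by Qg6; h7: attacked by Rh5; g8: attacked by Qg6.
White has no legal moves → checkmate.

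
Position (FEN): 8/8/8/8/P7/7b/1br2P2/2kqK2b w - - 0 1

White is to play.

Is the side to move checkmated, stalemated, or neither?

checkmate

White to move; white king on e1.
In check: yes, from the black queen on d1.
King squares — d1: attacked by Kc1; f1: attacked by Qd1; d2: attacked by Kc1; e2: attacked by Qd1; f2: own pawn.
Legal moves for White: none.
In check with no legal moves → checkmate.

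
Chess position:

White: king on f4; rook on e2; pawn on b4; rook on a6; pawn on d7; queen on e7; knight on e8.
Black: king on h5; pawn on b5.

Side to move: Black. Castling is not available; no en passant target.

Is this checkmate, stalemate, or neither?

Black to move; black king on h5.
In check: no.
King squares — g4: attacked by Kf4; h4: attacked by Qe7; g5: attacked by Kf4; g6: attacked by Ra6; h6: attacked by Ra6.
Legal moves for Black: none.
Not in check and no legal moves → stalemate.

stalemate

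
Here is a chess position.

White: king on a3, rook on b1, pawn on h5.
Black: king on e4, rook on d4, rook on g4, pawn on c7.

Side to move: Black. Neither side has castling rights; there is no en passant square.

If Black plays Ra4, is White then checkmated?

no

After Ra4: white king on a3; in check: yes, from the black rook on a4.
White has 3 legal replies: Kxa4, Kb3, Kb2.
In check but a legal move exists → not checkmate.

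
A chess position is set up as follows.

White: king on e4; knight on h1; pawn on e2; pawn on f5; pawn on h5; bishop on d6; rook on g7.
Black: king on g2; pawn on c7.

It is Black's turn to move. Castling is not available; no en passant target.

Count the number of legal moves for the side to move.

3

Black to move; king on g2.
In check: yes, from the white rook on g7.
Legal moves: Kh3, Kxh1, Kf1.
Count: 3.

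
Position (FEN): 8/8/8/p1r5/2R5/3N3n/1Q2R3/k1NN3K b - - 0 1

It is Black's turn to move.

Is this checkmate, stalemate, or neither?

checkmate

Black to move; black king on a1.
In check: yes, from the white queen on b2.
King squares — b1: attacked by Qb2; a2: attacked by Nc1; b2: attacked by Nd1.
Legal moves for Black: none.
In check with no legal moves → checkmate.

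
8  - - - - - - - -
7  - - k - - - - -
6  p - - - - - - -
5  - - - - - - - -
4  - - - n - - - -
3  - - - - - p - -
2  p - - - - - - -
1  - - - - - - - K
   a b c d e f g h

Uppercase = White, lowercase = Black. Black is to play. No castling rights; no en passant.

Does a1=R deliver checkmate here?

After a1=R: white king on h1; in check: yes, from the black rook on a1.
White has 1 legal reply: Kh2.
In check but a legal move exists → not checkmate.

no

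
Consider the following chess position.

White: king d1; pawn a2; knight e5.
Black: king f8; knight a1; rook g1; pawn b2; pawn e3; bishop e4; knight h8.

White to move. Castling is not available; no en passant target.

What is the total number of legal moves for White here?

White to move; king on d1.
In check: yes, from the black rook on g1.
Legal moves: Ke2.
Count: 1.

1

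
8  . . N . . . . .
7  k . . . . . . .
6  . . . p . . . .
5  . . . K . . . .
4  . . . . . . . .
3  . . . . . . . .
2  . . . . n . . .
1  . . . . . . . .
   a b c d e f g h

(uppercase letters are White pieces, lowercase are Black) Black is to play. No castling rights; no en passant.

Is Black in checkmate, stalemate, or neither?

neither

Black to move; black king on a7.
In check: yes, from the white knight on c8.
King squares — a6: available; b6: attacked by Nc8; b7: available; a8: available; b8: available.
Legal moves for Black: Kb8, Ka8, Kb7, Ka6.
Black is in check but has 4 legal moves → neither.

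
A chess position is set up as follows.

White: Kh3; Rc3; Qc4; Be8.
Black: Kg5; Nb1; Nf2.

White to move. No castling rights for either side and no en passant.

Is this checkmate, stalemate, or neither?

neither

White to move; white king on h3.
In check: yes, from the black knight on f2.
Legal moves for White: Kg3, Kh2, Kg2.
White is in check but has 3 legal moves → neither.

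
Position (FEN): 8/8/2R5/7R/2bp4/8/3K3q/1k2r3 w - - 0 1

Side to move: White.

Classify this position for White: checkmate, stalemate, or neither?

White to move; white king on d2.
In check: yes, from the black queen on h2.
King squares — c1: attacked by Kb1; d1: attacked by Re1; e1: available; c2: attacked by Kb1; e2: attacked by Re1; c3: attacked by Pd4; d3: attacked by Bc4; e3: attacked by Re1.
Legal moves for White: Kxe1, Rxh2.
White is in check but has 2 legal moves → neither.

neither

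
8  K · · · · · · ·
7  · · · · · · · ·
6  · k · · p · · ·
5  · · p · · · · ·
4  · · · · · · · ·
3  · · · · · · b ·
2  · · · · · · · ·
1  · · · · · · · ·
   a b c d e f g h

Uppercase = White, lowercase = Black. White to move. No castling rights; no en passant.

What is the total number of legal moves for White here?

White to move; king on a8.
In check: no.
Legal moves: none.
Count: 0.

0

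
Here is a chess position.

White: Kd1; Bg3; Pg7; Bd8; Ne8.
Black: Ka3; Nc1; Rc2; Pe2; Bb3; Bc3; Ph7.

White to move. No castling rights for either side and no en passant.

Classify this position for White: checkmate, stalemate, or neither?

checkmate

White to move; white king on d1.
In check: yes, from the black pawn on e2.
King squares — c1: attacked by Rc2; e1: attacked by Bc3; c2: attacked by Bb3; d2: attacked by Rc2; e2: attacked by Nc1.
Legal moves for White: none.
In check with no legal moves → checkmate.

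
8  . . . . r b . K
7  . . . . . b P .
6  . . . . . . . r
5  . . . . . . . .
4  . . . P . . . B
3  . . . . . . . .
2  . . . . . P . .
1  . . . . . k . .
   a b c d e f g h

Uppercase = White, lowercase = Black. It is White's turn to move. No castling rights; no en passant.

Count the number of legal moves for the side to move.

0

White to move; king on h8.
In check: yes, from the black rook on h6.
Legal moves: none.
Count: 0.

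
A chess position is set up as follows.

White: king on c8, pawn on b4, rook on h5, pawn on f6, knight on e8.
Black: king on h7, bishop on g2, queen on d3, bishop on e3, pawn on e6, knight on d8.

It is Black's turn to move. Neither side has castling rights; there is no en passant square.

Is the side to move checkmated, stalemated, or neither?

neither

Black to move; black king on h7.
In check: yes, from the white rook on h5.
Legal moves for Black: Kg8, Kg6, Bh6.
Black is in check but has 3 legal moves → neither.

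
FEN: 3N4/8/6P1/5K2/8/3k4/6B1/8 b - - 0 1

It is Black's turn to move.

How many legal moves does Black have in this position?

Black to move; king on d3.
In check: no.
Legal moves: Kd4, Kc4, Ke3, Kc3, Ke2, Kd2, Kc2.
Count: 7.

7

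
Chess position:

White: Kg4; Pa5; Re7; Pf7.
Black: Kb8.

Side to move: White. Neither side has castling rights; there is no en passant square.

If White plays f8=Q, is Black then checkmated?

After f8=Q: black king on b8; in check: yes, from the white queen on f8.
King squares — a7: attacked by Re7; b7: attacked by Re7; c7: attacked by Re7; a8: attacked by Qf8; c8: attacked by Qf8.
Black has no legal moves → checkmate.

yes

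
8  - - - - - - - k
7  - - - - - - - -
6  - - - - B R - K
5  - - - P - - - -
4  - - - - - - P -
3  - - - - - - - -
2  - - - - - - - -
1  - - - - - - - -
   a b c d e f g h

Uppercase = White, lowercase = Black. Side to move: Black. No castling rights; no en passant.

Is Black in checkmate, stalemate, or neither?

Black to move; black king on h8.
In check: no.
King squares — g7: attacked by Kh6; h7: attacked by Kh6; g8: attacked by Be6.
Legal moves for Black: none.
Not in check and no legal moves → stalemate.

stalemate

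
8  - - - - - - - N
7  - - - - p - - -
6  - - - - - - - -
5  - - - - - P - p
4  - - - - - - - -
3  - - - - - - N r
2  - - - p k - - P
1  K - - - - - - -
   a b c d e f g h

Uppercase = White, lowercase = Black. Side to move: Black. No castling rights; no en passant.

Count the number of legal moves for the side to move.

Black to move; king on e2.
In check: yes, from the white knight on g3.
Legal moves: Kf3, Ke3, Kd3, Kf2, Ke1, Kd1, Rxg3.
Count: 7.

7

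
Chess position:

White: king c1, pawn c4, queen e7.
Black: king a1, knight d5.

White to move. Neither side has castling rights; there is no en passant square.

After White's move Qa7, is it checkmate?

yes

After Qa7: black king on a1; in check: yes, from the white queen on a7.
King squares — b1: attacked by Kc1; a2: attacked by Qa7; b2: attacked by Kc1.
Black has no legal moves → checkmate.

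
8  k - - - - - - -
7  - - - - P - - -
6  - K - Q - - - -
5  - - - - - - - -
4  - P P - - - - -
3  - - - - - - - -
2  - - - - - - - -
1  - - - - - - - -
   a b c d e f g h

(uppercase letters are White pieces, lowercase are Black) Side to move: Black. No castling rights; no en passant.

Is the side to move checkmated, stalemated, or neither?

stalemate

Black to move; black king on a8.
In check: no.
King squares — a7: attacked by Kb6; b7: attacked by Kb6; b8: attacked by Qd6.
Legal moves for Black: none.
Not in check and no legal moves → stalemate.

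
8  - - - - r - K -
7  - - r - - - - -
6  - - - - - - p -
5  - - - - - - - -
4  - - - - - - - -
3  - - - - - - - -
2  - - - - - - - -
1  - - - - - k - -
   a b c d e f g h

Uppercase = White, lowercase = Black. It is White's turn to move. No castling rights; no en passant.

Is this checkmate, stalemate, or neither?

White to move; white king on g8.
In check: yes, from the black rook on e8.
King squares — f7: attacked by Rc7; g7: attacked by Rc7; h7: attacked by Rc7; f8: attacked by Re8; h8: attacked by Re8.
Legal moves for White: none.
In check with no legal moves → checkmate.

checkmate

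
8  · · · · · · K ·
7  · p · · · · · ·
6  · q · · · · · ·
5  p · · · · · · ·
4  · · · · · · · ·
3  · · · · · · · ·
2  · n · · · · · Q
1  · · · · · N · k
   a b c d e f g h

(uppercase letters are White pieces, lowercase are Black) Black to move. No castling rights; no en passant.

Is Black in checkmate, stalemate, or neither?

checkmate

Black to move; black king on h1.
In check: yes, from the white queen on h2.
King squares — g1: attacked by Qh2; g2: attacked by Qh2; h2: attacked by Nf1.
Legal moves for Black: none.
In check with no legal moves → checkmate.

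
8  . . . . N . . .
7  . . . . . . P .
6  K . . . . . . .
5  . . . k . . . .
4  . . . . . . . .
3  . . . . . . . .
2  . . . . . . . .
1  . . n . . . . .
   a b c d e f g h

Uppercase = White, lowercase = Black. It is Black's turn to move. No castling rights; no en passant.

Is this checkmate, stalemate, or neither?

Black to move; black king on d5.
In check: no.
Legal moves for Black: Ke6, Kc6, Ke5, Kc5, Ke4, Kd4, Kc4, Nd3, Nb3, Ne2, Na2.
Black has 11 legal moves and is not in check → neither.

neither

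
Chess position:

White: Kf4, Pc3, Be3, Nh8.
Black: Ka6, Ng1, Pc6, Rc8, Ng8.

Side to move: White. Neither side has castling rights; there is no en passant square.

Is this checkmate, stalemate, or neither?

neither

White to move; white king on f4.
In check: no.
Legal moves for White: Nf7, Ng6, Kg5, Kf5, Ke5, Kg4, Ke4, Kg3, Ba7, Bb6, Bc5, Bd4, Bf2, Bd2, Bxg1, Bc1, c4.
White has 17 legal moves and is not in check → neither.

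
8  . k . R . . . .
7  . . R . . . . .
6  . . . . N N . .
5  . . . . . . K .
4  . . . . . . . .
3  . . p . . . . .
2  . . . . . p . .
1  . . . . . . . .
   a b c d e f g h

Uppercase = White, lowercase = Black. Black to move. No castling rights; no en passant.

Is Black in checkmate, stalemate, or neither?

Black to move; black king on b8.
In check: yes, from the white rook on d8.
King squares — a7: attacked by Rc7; b7: attacked by Rc7; c7: attacked by Ne6; a8: attacked by Rd8; c8: attacked by Rc7.
Legal moves for Black: none.
In check with no legal moves → checkmate.

checkmate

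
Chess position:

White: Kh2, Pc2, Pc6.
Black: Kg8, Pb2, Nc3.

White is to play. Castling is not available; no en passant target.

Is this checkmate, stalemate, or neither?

White to move; white king on h2.
In check: no.
Legal moves for White: Kh3, Kg3, Kg2, Kh1, Kg1, c7.
White has 6 legal moves and is not in check → neither.

neither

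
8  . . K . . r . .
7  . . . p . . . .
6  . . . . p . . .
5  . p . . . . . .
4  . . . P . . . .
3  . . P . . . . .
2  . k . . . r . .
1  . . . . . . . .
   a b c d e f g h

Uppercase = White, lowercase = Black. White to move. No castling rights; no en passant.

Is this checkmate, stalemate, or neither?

neither

White to move; white king on c8.
In check: yes, from the black rook on f8.
Legal moves for White: Kxd7, Kc7, Kb7.
White is in check but has 3 legal moves → neither.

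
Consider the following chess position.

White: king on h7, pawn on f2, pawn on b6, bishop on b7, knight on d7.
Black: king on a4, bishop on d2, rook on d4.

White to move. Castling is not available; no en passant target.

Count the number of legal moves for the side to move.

White to move; king on h7.
In check: no.
Legal moves: Kh8, Kg8, Kg7, Kg6, Nf8, Nb8, Nf6, Ne5, Nc5+, Bc8, Ba8, Bc6+, Ba6, Bd5, Be4, Bf3, Bg2, Bh1, f3, f4.
Count: 20.

20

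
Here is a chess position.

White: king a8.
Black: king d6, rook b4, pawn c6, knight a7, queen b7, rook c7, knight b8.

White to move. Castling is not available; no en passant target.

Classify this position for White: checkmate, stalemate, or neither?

checkmate

White to move; white king on a8.
In check: yes, from the black queen on b7.
King squares — a7: attacked by Qb7; b7: attacked by Rb4; b8: attacked by Qb7.
Legal moves for White: none.
In check with no legal moves → checkmate.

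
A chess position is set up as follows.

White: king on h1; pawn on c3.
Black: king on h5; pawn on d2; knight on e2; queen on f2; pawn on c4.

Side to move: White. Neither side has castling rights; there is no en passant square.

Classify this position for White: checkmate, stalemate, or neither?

stalemate

White to move; white king on h1.
In check: no.
King squares — g1: attacked by Ne2; g2: attacked by Qf2; h2: attacked by Qf2.
Legal moves for White: none.
Not in check and no legal moves → stalemate.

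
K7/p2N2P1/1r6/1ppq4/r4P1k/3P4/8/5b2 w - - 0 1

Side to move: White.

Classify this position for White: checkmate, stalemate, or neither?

checkmate

White to move; white king on a8.
In check: yes, from the black queen on d5.
King squares — a7: attacked by Ra4; b7: attacked by Qd5; b8: attacked by Rb6.
Legal moves for White: none.
In check with no legal moves → checkmate.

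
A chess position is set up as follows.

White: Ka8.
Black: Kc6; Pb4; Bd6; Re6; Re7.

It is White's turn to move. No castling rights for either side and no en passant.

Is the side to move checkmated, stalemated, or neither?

stalemate

White to move; white king on a8.
In check: no.
King squares — a7: attacked by Re7; b7: attacked by Kc6; b8: attacked by Bd6.
Legal moves for White: none.
Not in check and no legal moves → stalemate.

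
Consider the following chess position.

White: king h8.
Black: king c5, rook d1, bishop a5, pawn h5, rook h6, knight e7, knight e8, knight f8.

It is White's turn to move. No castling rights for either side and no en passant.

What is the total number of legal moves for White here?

0

White to move; king on h8.
In check: yes, from the black rook on h6.
Legal moves: none.
Count: 0.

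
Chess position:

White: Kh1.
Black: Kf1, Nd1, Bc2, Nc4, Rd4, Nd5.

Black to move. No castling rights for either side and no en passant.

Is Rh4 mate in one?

After Rh4: white king on h1; in check: yes, from the black rook on h4.
King squares — g1: attacked by Kf1; g2: attacked by Kf1; h2: attacked by Rh4.
White has no legal moves → checkmate.

yes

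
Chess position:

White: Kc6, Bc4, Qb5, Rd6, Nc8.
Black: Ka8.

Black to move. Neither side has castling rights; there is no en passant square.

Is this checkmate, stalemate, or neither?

Black to move; black king on a8.
In check: no.
King squares — a7: attacked by Nc8; b7: attacked by Qb5; b8: attacked by Qb5.
Legal moves for Black: none.
Not in check and no legal moves → stalemate.

stalemate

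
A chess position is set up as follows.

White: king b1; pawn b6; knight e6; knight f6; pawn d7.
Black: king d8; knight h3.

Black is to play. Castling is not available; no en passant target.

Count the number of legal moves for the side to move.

1

Black to move; king on d8.
In check: yes, from the white knight on e6.
Legal moves: Ke7.
Count: 1.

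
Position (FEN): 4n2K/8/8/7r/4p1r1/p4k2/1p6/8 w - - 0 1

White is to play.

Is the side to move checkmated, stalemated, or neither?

White to move; white king on h8.
In check: yes, from the black rook on h5.
King squares — g7: attacked by Rg4; h7: attacked by Rh5; g8: attacked by Rg4.
Legal moves for White: none.
In check with no legal moves → checkmate.

checkmate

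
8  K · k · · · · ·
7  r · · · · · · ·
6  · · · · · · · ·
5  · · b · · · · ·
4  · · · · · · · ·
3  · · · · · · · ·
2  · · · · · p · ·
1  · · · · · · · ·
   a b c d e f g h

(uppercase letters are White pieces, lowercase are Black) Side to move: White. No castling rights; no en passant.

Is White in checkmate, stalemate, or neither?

White to move; white king on a8.
In check: yes, from the black rook on a7.
King squares — a7: attacked by Bc5; b7: attacked by Ra7; b8: attacked by Kc8.
Legal moves for White: none.
In check with no legal moves → checkmate.

checkmate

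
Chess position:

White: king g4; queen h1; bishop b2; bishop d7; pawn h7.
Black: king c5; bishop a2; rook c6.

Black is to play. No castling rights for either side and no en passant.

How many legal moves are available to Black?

Black to move; king on c5.
In check: no.
Legal moves: Rc8, Rc7, Rh6, Rg6+, Rf6, Re6, Rd6, Rb6, Ra6, Kd6, Kb6, Kb5, Kc4, Kb4, Bg8, Bf7, Be6+, Bd5, Bc4, Bb3, Bb1.
Count: 21.

21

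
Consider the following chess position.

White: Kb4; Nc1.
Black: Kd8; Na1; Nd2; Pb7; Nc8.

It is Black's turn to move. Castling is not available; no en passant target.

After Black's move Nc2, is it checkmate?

After Nc2: white king on b4; in check: yes, from the black knight on c2.
White has 5 legal replies: Kc5, Kb5, Ka5, Ka4, Kc3.
In check but a legal move exists → not checkmate.

no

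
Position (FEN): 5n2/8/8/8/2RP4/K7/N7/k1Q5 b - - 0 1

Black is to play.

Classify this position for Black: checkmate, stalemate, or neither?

checkmate

Black to move; black king on a1.
In check: yes, from the white queen on c1.
King squares — b1: attacked by Qc1; a2: attacked by Ka3; b2: attacked by Qc1.
Legal moves for Black: none.
In check with no legal moves → checkmate.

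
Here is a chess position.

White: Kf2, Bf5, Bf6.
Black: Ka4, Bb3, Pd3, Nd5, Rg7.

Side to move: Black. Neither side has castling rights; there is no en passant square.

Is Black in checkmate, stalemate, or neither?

neither

Black to move; black king on a4.
In check: no.
Legal moves for Black include: Rg8, Rh7, Rf7, Re7, Rd7, Rc7, Rb7, Ra7, Rg6, Rg5, Rg4, Rg3, Rg2+, Rg1, Ne7, Nc7, Nxf6, Nb6, ... (list truncated; more exist).
Black has legal moves and is not in check → neither.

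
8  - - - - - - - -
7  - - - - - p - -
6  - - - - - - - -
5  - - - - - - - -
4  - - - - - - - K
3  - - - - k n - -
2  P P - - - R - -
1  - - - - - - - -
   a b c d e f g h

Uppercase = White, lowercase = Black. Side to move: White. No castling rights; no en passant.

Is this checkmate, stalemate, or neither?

neither

White to move; white king on h4.
In check: yes, from the black knight on f3.
Legal moves for White: Kh5, Kg4, Kh3, Kg3, Rxf3+.
White is in check but has 5 legal moves → neither.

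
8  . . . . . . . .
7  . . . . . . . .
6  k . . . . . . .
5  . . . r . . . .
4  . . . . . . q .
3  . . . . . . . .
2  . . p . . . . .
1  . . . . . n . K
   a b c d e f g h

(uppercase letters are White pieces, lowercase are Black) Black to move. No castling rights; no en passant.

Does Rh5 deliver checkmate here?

After Rh5: white king on h1; in check: yes, from the black rook on h5.
King squares — g1: attacked by Qg4; g2: attacked by Qg4; h2: attacked by Nf1.
White has no legal moves → checkmate.

yes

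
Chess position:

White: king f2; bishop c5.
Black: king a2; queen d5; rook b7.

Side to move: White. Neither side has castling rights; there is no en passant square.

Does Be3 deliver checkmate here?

no

After Be3: black king on a2; in check: no.
Black is not in check, so this cannot be checkmate.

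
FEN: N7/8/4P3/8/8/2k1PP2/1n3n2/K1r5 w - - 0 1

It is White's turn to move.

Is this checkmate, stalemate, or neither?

White to move; white king on a1.
In check: yes, from the black rook on c1.
King squares — b1: attacked by Rc1; a2: available; b2: attacked by Kc3.
Legal moves for White: Ka2.
White is in check but has 1 legal move → neither.

neither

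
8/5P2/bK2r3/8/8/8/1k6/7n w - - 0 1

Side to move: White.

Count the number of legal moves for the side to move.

White to move; king on b6.
In check: yes, from the black rook on e6.
Legal moves: Kc7, Ka7, Kc5, Ka5.
Count: 4.

4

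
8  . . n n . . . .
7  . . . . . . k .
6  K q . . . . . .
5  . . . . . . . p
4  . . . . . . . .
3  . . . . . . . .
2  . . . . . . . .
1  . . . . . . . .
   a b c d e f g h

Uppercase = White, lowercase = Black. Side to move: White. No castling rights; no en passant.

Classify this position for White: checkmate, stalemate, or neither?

checkmate

White to move; white king on a6.
In check: yes, from the black queen on b6.
King squares — a5: attacked by Qb6; b5: attacked by Qb6; b6: attacked by Nc8; a7: attacked by Qb6; b7: attacked by Qb6.
Legal moves for White: none.
In check with no legal moves → checkmate.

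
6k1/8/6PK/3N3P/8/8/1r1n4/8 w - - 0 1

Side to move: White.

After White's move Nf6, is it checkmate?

no

After Nf6: black king on g8; in check: yes, from the white knight on f6.
Black has 2 legal replies: Kh8, Kf8.
In check but a legal move exists → not checkmate.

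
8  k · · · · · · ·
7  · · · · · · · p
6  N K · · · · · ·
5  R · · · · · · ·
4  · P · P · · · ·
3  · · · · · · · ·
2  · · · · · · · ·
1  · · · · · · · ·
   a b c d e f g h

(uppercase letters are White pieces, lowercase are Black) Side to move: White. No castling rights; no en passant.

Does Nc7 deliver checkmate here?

After Nc7: black king on a8; in check: yes, from the white rook on a5 and the white knight on c7.
Black has 1 legal reply: Kb8.
In check but a legal move exists → not checkmate.

no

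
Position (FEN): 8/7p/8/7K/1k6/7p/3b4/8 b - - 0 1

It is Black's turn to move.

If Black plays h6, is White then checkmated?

no

After h6: white king on h5; in check: no.
White is not in check, so this cannot be checkmate.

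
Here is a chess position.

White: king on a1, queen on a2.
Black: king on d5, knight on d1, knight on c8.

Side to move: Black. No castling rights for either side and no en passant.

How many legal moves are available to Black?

Black to move; king on d5.
In check: yes, from the white queen on a2.
Legal moves: Kd6, Kc6, Ke5, Kc5, Ke4, Kd4.
Count: 6.

6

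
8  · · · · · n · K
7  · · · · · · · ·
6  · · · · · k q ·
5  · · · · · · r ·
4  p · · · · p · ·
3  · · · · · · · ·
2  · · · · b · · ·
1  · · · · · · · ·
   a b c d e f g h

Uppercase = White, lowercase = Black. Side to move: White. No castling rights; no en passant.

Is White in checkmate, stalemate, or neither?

White to move; white king on h8.
In check: no.
King squares — g7: attacked by Kf6; h7: attacked by Qg6; g8: attacked by Qg6.
Legal moves for White: none.
Not in check and no legal moves → stalemate.

stalemate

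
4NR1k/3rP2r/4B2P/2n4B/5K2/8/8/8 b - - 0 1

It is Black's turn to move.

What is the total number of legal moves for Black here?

0

Black to move; king on h8.
In check: yes, from the white rook on f8.
Legal moves: none.
Count: 0.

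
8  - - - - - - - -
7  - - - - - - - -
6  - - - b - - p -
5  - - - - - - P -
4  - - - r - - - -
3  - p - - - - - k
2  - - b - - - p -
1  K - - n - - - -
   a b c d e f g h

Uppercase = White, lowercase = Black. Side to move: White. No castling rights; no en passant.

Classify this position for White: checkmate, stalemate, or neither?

White to move; white king on a1.
In check: no.
King squares — b1: attacked by Bc2; a2: attacked by Pb3; b2: attacked by Nd1.
Legal moves for White: none.
Not in check and no legal moves → stalemate.

stalemate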